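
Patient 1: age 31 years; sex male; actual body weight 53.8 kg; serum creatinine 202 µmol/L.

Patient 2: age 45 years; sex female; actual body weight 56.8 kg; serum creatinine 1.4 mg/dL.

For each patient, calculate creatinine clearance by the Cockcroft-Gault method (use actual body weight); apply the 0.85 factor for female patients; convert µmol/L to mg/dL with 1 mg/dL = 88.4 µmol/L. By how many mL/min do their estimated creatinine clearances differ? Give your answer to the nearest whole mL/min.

Patient 1: SCr = 202 / 88.4 = 2.285 mg/dL
Patient 1: CrCl = (140 − 31) × 53.8 / (72 × 2.285) = 5864.2 / 164.52 ≈ 35.6 mL/min
Patient 2: CrCl = (140 − 45) × 56.8 / (72 × 1.4) × 0.85 = 5396.0 / 100.80 × 0.85 ≈ 45.5 mL/min
|35.6 − 45.5| = 9.9 mL/min

10 mL/min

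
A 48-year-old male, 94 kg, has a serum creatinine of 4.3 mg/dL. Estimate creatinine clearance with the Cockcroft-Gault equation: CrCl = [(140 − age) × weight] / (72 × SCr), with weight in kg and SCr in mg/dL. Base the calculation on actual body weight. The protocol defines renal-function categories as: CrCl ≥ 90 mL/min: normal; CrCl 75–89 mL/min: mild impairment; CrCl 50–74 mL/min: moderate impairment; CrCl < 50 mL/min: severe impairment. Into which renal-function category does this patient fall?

severe impairment

CrCl = (140 − 48) × 94 / (72 × 4.3) = 8648.0 / 309.60 ≈ 27.9 mL/min
28 mL/min falls in the 'severe impairment' range.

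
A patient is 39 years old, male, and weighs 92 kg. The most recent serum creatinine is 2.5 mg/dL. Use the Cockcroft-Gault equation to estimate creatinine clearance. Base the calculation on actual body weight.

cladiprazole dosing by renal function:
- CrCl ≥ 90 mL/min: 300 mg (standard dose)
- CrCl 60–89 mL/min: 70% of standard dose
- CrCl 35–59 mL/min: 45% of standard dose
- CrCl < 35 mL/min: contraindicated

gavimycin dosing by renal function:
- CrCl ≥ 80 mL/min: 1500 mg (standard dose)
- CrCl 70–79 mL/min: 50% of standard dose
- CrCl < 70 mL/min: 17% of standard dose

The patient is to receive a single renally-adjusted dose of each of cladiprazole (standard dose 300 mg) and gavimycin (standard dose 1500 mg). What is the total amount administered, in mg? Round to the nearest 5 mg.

CrCl = (140 − 39) × 92 / (72 × 2.5) = 9292.0 / 180.00 ≈ 51.6 mL/min
CrCl ≈ 52 mL/min.
cladiprazole: 35–59 mL/min → 45% of 300 mg = 135 mg.
gavimycin: < 70 mL/min → 17% of 1500 mg = 255 mg.
Total = 135 + 255 = 390 mg.

390 mg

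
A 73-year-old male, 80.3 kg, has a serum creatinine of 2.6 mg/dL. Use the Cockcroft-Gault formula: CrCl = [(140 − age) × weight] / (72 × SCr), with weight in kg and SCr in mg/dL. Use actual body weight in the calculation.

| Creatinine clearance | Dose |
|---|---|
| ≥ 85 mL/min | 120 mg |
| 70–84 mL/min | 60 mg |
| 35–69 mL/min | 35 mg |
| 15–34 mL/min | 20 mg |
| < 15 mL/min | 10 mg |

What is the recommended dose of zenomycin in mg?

20 mg

CrCl = (140 − 73) × 80.3 / (72 × 2.6) = 5380.1 / 187.20 ≈ 28.7 mL/min
CrCl ≈ 29 mL/min → bracket 15–34 mL/min.
Dose for this bracket: 20 mg.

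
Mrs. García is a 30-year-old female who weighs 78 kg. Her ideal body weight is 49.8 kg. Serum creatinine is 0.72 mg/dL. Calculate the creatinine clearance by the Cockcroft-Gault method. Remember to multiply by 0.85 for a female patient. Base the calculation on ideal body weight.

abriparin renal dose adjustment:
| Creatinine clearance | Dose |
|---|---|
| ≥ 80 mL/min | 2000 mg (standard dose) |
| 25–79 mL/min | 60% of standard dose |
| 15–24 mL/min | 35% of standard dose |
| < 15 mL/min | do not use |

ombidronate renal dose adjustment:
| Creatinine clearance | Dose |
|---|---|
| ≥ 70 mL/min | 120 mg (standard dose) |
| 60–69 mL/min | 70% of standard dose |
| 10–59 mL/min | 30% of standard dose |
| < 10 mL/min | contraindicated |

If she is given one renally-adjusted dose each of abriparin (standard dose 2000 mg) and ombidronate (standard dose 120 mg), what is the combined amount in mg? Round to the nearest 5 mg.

CrCl = (140 − 30) × 49.8 / (72 × 0.72) × 0.85 = 5478.0 / 51.84 × 0.85 ≈ 89.8 mL/min
CrCl ≈ 90 mL/min.
abriparin: ≥ 80 mL/min → 100% of 2000 mg = 2000 mg.
ombidronate: ≥ 70 mL/min → 100% of 120 mg = 120 mg.
Total = 2000 + 120 = 2120 mg.

2120 mg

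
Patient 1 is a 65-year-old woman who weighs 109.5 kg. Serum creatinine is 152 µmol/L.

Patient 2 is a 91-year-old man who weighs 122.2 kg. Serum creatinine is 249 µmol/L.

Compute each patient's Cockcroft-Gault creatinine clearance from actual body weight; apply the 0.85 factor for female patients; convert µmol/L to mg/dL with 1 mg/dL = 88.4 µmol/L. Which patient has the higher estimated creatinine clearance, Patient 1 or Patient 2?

Patient 1

Patient 1: SCr = 152 / 88.4 = 1.719 mg/dL
Patient 1: CrCl = (140 − 65) × 109.5 / (72 × 1.719) × 0.85 = 8212.5 / 123.77 × 0.85 ≈ 56.4 mL/min
Patient 2: SCr = 249 / 88.4 = 2.817 mg/dL
Patient 2: CrCl = (140 − 91) × 122.2 / (72 × 2.817) = 5987.8 / 202.82 ≈ 29.5 mL/min
56.4 vs 29.5 mL/min → Patient 1 is higher.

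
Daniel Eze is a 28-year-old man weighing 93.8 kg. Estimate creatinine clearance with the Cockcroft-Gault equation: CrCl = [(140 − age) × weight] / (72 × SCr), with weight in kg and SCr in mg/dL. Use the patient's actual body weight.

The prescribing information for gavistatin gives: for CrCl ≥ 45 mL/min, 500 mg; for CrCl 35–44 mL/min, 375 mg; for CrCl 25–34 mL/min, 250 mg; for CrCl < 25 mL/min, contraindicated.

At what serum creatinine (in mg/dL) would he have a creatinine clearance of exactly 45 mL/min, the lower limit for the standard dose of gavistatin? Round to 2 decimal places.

Standard dose requires CrCl ≥ 45 mL/min.
Set (140 − 28) × 93.8 / (72 × SCr) = 45
SCr = (140 − 28) × 93.8 / (72 × 45) = 3.242 mg/dL

3.24 mg/dL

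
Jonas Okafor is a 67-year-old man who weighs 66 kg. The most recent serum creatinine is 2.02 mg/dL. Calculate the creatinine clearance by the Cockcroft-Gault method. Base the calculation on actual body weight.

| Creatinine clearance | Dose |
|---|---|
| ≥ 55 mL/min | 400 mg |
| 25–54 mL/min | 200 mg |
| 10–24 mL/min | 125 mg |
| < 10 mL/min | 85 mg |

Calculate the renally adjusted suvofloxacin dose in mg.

200 mg

CrCl = (140 − 67) × 66 / (72 × 2.02) = 4818.0 / 145.44 ≈ 33.1 mL/min
CrCl ≈ 33 mL/min → bracket 25–54 mL/min.
Dose for this bracket: 200 mg.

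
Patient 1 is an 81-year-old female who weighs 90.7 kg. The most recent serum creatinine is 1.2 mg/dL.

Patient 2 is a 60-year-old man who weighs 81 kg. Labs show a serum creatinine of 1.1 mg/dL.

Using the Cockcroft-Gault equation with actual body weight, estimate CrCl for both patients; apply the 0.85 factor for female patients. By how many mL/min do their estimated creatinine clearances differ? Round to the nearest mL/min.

29 mL/min

Patient 1: CrCl = (140 − 81) × 90.7 / (72 × 1.2) × 0.85 = 5351.3 / 86.40 × 0.85 ≈ 52.6 mL/min
Patient 2: CrCl = (140 − 60) × 81 / (72 × 1.1) = 6480.0 / 79.20 ≈ 81.8 mL/min
|52.6 − 81.8| = 29.2 mL/min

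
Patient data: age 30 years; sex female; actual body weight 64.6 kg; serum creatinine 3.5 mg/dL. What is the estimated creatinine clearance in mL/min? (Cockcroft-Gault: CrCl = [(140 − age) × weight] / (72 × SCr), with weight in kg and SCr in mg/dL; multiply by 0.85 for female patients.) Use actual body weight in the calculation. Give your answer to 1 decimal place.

24.0 mL/min

CrCl = (140 − 30) × 64.6 / (72 × 3.5) × 0.85 = 7106.0 / 252.00 × 0.85 ≈ 24.0 mL/min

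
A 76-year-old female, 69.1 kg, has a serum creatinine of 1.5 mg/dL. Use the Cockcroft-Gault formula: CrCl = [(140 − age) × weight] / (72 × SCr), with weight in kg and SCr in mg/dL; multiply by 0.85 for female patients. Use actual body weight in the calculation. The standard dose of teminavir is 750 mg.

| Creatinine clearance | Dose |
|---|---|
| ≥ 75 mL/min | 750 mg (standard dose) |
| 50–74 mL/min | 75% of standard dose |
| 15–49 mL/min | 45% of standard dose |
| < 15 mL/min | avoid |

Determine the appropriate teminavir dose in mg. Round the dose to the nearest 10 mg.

CrCl = (140 − 76) × 69.1 / (72 × 1.5) × 0.85 = 4422.4 / 108.00 × 0.85 ≈ 34.8 mL/min
CrCl ≈ 35 mL/min → bracket 15–49 mL/min.
45% of 750 mg = 337.5 mg → 340 mg

340 mg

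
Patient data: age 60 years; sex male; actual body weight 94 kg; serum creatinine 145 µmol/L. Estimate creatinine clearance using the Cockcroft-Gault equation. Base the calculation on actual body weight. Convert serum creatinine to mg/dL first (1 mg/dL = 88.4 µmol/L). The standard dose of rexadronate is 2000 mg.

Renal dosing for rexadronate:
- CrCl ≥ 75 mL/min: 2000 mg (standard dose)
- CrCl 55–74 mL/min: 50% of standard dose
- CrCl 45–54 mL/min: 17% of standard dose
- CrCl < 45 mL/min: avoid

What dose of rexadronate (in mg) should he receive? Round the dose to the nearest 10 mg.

1000 mg

SCr = 145 / 88.4 = 1.64 mg/dL
CrCl = (140 − 60) × 94 / (72 × 1.64) = 7520.0 / 118.08 ≈ 63.7 mL/min
CrCl ≈ 64 mL/min → bracket 55–74 mL/min.
50% of 2000 mg = 1000 mg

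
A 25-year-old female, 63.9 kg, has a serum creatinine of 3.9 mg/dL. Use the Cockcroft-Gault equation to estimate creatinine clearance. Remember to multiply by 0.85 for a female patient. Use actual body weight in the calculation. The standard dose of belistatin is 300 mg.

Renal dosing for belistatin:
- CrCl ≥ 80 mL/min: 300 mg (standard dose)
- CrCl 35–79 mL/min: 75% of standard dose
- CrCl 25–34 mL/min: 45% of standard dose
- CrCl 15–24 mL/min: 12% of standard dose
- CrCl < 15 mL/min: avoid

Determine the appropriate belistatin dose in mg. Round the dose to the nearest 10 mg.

40 mg

CrCl = (140 − 25) × 63.9 / (72 × 3.9) × 0.85 = 7348.5 / 280.80 × 0.85 ≈ 22.2 mL/min
CrCl ≈ 22 mL/min → bracket 15–24 mL/min.
12% of 300 mg = 36 mg → 40 mg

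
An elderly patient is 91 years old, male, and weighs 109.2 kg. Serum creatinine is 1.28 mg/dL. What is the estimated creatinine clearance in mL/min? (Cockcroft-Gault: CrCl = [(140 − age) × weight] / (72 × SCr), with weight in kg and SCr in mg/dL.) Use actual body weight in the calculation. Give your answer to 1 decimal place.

58.1 mL/min

CrCl = (140 − 91) × 109.2 / (72 × 1.28) = 5350.8 / 92.16 ≈ 58.1 mL/min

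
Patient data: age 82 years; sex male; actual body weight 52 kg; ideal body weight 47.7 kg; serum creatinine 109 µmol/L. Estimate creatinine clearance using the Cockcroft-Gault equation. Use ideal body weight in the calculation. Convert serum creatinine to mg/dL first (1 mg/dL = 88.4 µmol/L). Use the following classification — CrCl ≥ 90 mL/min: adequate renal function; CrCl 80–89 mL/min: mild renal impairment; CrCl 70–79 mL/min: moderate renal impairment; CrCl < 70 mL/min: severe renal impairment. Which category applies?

severe renal impairment

SCr = 109 / 88.4 = 1.233 mg/dL
CrCl = (140 − 82) × 47.7 / (72 × 1.233) = 2766.6 / 88.78 ≈ 31.2 mL/min
31 mL/min falls in the 'severe renal impairment' range.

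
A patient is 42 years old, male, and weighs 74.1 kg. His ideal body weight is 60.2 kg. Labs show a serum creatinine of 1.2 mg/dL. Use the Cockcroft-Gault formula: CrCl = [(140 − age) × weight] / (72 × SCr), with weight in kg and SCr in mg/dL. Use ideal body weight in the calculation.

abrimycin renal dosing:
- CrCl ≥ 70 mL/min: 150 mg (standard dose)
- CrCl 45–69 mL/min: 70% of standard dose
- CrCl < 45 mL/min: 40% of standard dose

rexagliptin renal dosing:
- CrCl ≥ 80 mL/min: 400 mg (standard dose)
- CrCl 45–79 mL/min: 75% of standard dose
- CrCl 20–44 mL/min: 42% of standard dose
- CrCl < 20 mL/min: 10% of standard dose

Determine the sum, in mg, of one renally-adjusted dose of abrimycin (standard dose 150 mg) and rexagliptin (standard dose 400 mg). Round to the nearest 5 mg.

CrCl = (140 − 42) × 60.2 / (72 × 1.2) = 5899.6 / 86.40 ≈ 68.3 mL/min
CrCl ≈ 68 mL/min.
abrimycin: 45–69 mL/min → 70% of 150 mg = 105 mg.
rexagliptin: 45–79 mL/min → 75% of 400 mg = 300 mg.
Total = 105 + 300 = 405 mg.

405 mg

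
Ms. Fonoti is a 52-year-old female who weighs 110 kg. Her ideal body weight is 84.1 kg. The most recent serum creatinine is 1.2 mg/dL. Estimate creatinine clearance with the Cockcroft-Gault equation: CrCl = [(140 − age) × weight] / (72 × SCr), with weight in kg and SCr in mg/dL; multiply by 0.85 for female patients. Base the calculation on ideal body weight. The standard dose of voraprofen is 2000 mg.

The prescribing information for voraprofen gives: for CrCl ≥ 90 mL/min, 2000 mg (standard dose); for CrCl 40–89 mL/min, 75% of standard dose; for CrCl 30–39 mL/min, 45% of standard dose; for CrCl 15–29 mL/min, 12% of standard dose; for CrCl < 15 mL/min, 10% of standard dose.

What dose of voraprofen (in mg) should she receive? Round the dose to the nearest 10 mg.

1500 mg

CrCl = (140 − 52) × 84.1 / (72 × 1.2) × 0.85 = 7400.8 / 86.40 × 0.85 ≈ 72.8 mL/min
CrCl ≈ 73 mL/min → bracket 40–89 mL/min.
75% of 2000 mg = 1500 mg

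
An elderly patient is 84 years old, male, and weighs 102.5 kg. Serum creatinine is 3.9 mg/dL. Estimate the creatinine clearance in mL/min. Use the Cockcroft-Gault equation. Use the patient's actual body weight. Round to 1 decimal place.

20.4 mL/min

CrCl = (140 − 84) × 102.5 / (72 × 3.9) = 5740.0 / 280.80 ≈ 20.4 mL/min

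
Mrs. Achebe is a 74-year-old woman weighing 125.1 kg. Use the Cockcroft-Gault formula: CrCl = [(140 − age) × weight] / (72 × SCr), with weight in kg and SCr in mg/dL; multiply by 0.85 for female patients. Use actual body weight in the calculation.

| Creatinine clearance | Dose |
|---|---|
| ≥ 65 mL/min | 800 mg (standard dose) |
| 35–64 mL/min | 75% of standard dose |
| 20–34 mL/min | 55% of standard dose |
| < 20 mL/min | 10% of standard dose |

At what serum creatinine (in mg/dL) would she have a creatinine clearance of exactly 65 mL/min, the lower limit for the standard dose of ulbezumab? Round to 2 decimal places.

1.50 mg/dL

Standard dose requires CrCl ≥ 65 mL/min.
Set (140 − 74) × 125.1 × 0.85 / (72 × SCr) = 65
SCr = (140 − 74) × 125.1 × 0.85 / (72 × 65) = 1.500 mg/dL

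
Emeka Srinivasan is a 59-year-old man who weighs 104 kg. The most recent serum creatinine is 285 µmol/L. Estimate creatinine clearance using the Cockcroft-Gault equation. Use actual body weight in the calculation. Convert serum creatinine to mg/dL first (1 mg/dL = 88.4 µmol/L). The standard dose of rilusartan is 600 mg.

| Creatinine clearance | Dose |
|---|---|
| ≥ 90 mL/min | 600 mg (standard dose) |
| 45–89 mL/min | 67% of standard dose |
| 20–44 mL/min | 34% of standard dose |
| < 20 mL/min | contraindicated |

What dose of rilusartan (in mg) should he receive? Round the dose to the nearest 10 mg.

SCr = 285 / 88.4 = 3.224 mg/dL
CrCl = (140 − 59) × 104 / (72 × 3.224) = 8424.0 / 232.13 ≈ 36.3 mL/min
CrCl ≈ 36 mL/min → bracket 20–44 mL/min.
34% of 600 mg = 204 mg → 200 mg

200 mg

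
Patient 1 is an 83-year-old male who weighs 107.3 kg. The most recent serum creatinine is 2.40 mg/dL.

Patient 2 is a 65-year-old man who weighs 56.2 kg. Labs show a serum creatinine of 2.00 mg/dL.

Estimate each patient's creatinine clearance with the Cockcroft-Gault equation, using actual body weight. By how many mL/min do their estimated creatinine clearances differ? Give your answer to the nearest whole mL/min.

Patient 1: CrCl = (140 − 83) × 107.3 / (72 × 2.4) = 6116.1 / 172.80 ≈ 35.4 mL/min
Patient 2: CrCl = (140 − 65) × 56.2 / (72 × 2) = 4215.0 / 144.00 ≈ 29.3 mL/min
|35.4 − 29.3| = 6.1 mL/min

6 mL/min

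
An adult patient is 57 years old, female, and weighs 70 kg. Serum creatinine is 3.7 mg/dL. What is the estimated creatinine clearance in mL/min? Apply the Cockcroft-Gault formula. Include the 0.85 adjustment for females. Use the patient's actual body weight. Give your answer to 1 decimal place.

CrCl = (140 − 57) × 70 / (72 × 3.7) × 0.85 = 5810.0 / 266.40 × 0.85 ≈ 18.5 mL/min

18.5 mL/min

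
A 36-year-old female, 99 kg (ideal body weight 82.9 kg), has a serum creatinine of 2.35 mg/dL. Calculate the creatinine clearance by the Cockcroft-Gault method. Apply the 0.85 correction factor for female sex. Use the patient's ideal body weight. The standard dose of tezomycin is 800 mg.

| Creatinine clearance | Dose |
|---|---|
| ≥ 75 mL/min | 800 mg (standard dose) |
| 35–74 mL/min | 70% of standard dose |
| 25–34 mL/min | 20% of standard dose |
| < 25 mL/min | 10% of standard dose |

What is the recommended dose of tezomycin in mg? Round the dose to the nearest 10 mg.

560 mg

CrCl = (140 − 36) × 82.9 / (72 × 2.35) × 0.85 = 8621.6 / 169.20 × 0.85 ≈ 43.3 mL/min
CrCl ≈ 43 mL/min → bracket 35–74 mL/min.
70% of 800 mg = 560 mg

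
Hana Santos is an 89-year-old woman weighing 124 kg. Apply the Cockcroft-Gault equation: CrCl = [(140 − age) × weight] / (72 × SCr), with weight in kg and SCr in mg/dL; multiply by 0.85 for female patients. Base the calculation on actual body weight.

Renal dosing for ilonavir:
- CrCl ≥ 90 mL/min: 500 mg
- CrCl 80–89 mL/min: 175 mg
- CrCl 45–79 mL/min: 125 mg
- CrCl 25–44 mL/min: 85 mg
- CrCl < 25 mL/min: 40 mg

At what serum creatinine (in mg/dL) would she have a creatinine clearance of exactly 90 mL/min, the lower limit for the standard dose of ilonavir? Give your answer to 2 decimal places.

Standard dose requires CrCl ≥ 90 mL/min.
Set (140 − 89) × 124 × 0.85 / (72 × SCr) = 90
SCr = (140 − 89) × 124 × 0.85 / (72 × 90) = 0.830 mg/dL

0.83 mg/dL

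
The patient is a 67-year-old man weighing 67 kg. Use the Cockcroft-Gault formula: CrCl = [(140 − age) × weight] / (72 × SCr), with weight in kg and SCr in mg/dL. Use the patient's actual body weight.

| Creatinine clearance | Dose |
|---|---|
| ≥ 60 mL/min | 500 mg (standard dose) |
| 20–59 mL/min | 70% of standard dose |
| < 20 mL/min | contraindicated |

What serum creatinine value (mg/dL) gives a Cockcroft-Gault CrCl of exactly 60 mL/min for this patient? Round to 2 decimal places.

Standard dose requires CrCl ≥ 60 mL/min.
Set (140 − 67) × 67 / (72 × SCr) = 60
SCr = (140 − 67) × 67 / (72 × 60) = 1.132 mg/dL

1.13 mg/dL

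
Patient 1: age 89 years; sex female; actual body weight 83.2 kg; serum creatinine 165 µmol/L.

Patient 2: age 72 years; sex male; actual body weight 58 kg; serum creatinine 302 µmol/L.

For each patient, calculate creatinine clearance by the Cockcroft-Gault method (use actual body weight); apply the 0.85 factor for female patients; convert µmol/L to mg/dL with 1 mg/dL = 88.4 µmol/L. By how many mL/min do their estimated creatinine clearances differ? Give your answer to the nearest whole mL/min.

Patient 1: SCr = 165 / 88.4 = 1.867 mg/dL
Patient 1: CrCl = (140 − 89) × 83.2 / (72 × 1.867) × 0.85 = 4243.2 / 134.42 × 0.85 ≈ 26.8 mL/min
Patient 2: SCr = 302 / 88.4 = 3.416 mg/dL
Patient 2: CrCl = (140 − 72) × 58 / (72 × 3.416) = 3944.0 / 245.95 ≈ 16.0 mL/min
|26.8 − 16.0| = 10.8 mL/min

11 mL/min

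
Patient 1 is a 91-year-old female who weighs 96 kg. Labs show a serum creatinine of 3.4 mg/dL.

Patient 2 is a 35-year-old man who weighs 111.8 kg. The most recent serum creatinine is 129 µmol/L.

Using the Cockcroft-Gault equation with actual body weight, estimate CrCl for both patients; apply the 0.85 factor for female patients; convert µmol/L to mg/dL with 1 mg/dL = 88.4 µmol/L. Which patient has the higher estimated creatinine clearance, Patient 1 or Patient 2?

Patient 2

Patient 1: CrCl = (140 − 91) × 96 / (72 × 3.4) × 0.85 = 4704.0 / 244.80 × 0.85 ≈ 16.3 mL/min
Patient 2: SCr = 129 / 88.4 = 1.459 mg/dL
Patient 2: CrCl = (140 − 35) × 111.8 / (72 × 1.459) = 11739.0 / 105.05 ≈ 111.7 mL/min
16.3 vs 111.7 mL/min → Patient 2 is higher.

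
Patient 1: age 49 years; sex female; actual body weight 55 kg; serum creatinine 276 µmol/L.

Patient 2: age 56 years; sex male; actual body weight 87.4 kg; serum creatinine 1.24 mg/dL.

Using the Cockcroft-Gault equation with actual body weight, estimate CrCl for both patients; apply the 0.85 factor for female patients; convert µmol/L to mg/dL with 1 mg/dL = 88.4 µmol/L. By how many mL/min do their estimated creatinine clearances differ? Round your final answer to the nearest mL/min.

Patient 1: SCr = 276 / 88.4 = 3.122 mg/dL
Patient 1: CrCl = (140 − 49) × 55 / (72 × 3.122) × 0.85 = 5005.0 / 224.78 × 0.85 ≈ 18.9 mL/min
Patient 2: CrCl = (140 − 56) × 87.4 / (72 × 1.24) = 7341.6 / 89.28 ≈ 82.2 mL/min
|18.9 − 82.2| = 63.3 mL/min

63 mL/min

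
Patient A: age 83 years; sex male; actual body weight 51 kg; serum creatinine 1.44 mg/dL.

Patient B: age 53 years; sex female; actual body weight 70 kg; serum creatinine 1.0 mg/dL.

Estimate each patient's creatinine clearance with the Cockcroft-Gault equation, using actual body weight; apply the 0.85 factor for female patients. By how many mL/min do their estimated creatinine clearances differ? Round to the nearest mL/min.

Patient A: CrCl = (140 − 83) × 51 / (72 × 1.44) = 2907.0 / 103.68 ≈ 28.0 mL/min
Patient B: CrCl = (140 − 53) × 70 / (72 × 1) × 0.85 = 6090.0 / 72.00 × 0.85 ≈ 71.9 mL/min
|28.0 − 71.9| = 43.9 mL/min

44 mL/min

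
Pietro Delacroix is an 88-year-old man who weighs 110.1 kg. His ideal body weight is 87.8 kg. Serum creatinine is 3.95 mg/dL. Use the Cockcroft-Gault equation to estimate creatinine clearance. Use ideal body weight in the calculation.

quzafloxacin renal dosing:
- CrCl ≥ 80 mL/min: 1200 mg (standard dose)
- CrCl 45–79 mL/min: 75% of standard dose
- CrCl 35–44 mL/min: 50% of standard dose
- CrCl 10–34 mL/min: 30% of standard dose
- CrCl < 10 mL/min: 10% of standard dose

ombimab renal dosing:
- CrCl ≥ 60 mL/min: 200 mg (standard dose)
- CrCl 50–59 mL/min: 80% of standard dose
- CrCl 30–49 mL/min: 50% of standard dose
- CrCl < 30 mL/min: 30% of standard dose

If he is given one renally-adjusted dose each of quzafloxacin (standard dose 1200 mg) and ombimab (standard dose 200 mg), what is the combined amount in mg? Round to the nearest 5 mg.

CrCl = (140 − 88) × 87.8 / (72 × 3.95) = 4565.6 / 284.40 ≈ 16.1 mL/min
CrCl ≈ 16 mL/min.
quzafloxacin: 10–34 mL/min → 30% of 1200 mg = 360 mg.
ombimab: < 30 mL/min → 30% of 200 mg = 60 mg.
Total = 360 + 60 = 420 mg.

420 mg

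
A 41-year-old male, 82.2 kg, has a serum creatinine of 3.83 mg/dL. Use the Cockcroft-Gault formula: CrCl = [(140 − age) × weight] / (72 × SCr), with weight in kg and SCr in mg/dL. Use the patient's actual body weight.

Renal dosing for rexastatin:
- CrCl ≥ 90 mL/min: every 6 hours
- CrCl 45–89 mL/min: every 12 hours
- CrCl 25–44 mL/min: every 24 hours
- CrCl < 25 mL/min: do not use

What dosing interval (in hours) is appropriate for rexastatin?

CrCl = (140 − 41) × 82.2 / (72 × 3.83) = 8137.8 / 275.76 ≈ 29.5 mL/min
CrCl ≈ 30 mL/min → bracket 25–44 mL/min → every 24 hours.

every 24 hours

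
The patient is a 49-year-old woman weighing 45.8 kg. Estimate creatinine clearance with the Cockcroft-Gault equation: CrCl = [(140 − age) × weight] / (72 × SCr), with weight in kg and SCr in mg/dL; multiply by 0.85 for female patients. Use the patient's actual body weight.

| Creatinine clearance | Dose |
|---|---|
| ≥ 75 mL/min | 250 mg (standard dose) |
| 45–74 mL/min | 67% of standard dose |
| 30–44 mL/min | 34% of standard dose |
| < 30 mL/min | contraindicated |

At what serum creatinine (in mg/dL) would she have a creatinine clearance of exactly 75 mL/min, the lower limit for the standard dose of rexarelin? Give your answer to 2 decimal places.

Standard dose requires CrCl ≥ 75 mL/min.
Set (140 − 49) × 45.8 × 0.85 / (72 × SCr) = 75
SCr = (140 − 49) × 45.8 × 0.85 / (72 × 75) = 0.656 mg/dL

0.66 mg/dL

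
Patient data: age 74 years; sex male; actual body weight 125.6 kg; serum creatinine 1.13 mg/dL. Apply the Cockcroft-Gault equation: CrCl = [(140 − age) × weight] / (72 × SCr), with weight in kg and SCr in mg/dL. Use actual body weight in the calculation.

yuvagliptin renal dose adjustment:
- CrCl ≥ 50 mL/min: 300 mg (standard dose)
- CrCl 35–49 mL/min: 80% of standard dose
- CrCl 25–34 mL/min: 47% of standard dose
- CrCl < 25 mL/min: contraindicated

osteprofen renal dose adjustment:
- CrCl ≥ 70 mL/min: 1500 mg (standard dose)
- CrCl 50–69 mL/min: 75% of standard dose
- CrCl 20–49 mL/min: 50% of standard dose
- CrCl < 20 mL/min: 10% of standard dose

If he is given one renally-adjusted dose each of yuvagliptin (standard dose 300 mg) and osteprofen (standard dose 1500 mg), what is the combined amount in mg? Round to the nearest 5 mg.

1800 mg

CrCl = (140 − 74) × 125.6 / (72 × 1.13) = 8289.6 / 81.36 ≈ 101.9 mL/min
CrCl ≈ 102 mL/min.
yuvagliptin: ≥ 50 mL/min → 100% of 300 mg = 300 mg.
osteprofen: ≥ 70 mL/min → 100% of 1500 mg = 1500 mg.
Total = 300 + 1500 = 1800 mg.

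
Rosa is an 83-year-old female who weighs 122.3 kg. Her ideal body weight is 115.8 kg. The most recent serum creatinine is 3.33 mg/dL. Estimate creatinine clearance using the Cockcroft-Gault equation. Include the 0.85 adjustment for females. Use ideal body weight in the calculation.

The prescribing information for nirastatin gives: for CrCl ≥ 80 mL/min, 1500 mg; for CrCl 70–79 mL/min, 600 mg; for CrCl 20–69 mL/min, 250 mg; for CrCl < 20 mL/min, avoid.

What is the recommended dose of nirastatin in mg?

250 mg

CrCl = (140 − 83) × 115.8 / (72 × 3.33) × 0.85 = 6600.6 / 239.76 × 0.85 ≈ 23.4 mL/min
CrCl ≈ 23 mL/min → bracket 20–69 mL/min.
Dose for this bracket: 250 mg.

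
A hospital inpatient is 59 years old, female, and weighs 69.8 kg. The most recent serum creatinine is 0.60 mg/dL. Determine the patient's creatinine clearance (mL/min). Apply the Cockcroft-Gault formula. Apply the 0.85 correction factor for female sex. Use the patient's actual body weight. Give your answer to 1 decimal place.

111.2 mL/min

CrCl = (140 − 59) × 69.8 / (72 × 0.6) × 0.85 = 5653.8 / 43.20 × 0.85 ≈ 111.2 mL/min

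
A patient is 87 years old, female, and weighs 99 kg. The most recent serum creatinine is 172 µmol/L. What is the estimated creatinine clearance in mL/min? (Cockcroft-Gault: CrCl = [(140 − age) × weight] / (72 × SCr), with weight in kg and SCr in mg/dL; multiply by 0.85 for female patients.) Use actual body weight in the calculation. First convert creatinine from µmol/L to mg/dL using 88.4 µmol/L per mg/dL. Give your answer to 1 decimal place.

SCr = 172 / 88.4 = 1.946 mg/dL
CrCl = (140 − 87) × 99 / (72 × 1.946) × 0.85 = 5247.0 / 140.11 × 0.85 ≈ 31.8 mL/min

31.8 mL/min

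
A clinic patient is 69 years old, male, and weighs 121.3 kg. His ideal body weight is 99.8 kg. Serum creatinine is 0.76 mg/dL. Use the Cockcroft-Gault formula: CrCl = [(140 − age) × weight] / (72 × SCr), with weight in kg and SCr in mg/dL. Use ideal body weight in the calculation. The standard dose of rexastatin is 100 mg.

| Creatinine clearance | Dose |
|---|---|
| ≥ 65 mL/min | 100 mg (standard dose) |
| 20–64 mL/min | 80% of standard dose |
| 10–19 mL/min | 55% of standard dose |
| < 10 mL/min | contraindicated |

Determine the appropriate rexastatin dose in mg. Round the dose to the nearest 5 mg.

100 mg

CrCl = (140 − 69) × 99.8 / (72 × 0.76) = 7085.8 / 54.72 ≈ 129.5 mL/min
CrCl ≈ 129 mL/min → bracket ≥ 65 mL/min.
100% of 100 mg = 100 mg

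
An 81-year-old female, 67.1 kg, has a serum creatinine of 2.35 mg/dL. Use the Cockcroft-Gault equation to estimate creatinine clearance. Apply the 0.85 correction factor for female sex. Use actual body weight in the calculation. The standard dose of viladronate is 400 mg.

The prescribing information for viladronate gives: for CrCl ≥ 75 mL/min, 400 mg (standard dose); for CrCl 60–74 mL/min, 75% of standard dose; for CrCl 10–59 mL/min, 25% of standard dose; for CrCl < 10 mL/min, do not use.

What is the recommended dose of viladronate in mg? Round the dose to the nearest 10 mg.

100 mg

CrCl = (140 − 81) × 67.1 / (72 × 2.35) × 0.85 = 3958.9 / 169.20 × 0.85 ≈ 19.9 mL/min
CrCl ≈ 20 mL/min → bracket 10–59 mL/min.
25% of 400 mg = 100 mg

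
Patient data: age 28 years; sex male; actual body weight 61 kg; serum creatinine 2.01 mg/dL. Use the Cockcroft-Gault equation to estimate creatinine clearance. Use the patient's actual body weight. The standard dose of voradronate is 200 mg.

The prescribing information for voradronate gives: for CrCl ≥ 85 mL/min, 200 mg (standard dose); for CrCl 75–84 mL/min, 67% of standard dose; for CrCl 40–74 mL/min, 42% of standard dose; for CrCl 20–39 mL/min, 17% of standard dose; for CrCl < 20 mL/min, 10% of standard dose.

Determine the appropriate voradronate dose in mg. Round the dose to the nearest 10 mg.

CrCl = (140 − 28) × 61 / (72 × 2.01) = 6832.0 / 144.72 ≈ 47.2 mL/min
CrCl ≈ 47 mL/min → bracket 40–74 mL/min.
42% of 200 mg = 84 mg → 80 mg

80 mg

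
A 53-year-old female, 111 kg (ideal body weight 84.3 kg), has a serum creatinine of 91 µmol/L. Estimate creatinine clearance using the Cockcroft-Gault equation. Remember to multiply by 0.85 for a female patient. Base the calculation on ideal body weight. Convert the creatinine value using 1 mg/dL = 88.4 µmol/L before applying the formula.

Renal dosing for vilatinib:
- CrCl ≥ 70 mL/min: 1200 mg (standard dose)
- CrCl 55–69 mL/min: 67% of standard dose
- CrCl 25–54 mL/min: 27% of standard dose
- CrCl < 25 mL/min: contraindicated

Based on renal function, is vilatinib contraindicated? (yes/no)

no

SCr = 91 / 88.4 = 1.029 mg/dL
CrCl = (140 − 53) × 84.3 / (72 × 1.029) × 0.85 = 7334.1 / 74.09 × 0.85 ≈ 84.1 mL/min
CrCl ≈ 84 mL/min, which is ≥ 25 mL/min.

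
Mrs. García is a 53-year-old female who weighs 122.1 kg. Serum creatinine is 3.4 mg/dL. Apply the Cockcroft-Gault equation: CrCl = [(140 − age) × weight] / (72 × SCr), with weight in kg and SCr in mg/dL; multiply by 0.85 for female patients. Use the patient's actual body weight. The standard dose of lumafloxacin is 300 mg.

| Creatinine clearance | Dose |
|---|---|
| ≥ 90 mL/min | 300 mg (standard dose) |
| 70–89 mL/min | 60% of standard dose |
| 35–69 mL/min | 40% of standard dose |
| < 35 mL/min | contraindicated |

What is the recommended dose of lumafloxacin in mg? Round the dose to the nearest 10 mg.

CrCl = (140 − 53) × 122.1 / (72 × 3.4) × 0.85 = 10622.7 / 244.80 × 0.85 ≈ 36.9 mL/min
CrCl ≈ 37 mL/min → bracket 35–69 mL/min.
40% of 300 mg = 120 mg

120 mg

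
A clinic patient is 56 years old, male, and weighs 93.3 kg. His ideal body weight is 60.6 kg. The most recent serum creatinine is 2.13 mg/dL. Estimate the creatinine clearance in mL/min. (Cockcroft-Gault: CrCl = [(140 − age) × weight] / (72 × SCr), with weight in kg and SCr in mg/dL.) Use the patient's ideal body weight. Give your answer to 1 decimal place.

CrCl = (140 − 56) × 60.6 / (72 × 2.13) = 5090.4 / 153.36 ≈ 33.2 mL/min

33.2 mL/min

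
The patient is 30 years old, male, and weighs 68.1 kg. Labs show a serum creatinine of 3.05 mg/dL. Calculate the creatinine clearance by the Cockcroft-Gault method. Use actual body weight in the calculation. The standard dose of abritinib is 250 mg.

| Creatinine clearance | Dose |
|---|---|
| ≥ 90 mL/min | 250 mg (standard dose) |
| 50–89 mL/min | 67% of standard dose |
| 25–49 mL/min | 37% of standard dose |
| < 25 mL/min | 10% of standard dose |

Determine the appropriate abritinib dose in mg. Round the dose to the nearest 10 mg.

90 mg

CrCl = (140 − 30) × 68.1 / (72 × 3.05) = 7491.0 / 219.60 ≈ 34.1 mL/min
CrCl ≈ 34 mL/min → bracket 25–49 mL/min.
37% of 250 mg = 92.5 mg → 90 mg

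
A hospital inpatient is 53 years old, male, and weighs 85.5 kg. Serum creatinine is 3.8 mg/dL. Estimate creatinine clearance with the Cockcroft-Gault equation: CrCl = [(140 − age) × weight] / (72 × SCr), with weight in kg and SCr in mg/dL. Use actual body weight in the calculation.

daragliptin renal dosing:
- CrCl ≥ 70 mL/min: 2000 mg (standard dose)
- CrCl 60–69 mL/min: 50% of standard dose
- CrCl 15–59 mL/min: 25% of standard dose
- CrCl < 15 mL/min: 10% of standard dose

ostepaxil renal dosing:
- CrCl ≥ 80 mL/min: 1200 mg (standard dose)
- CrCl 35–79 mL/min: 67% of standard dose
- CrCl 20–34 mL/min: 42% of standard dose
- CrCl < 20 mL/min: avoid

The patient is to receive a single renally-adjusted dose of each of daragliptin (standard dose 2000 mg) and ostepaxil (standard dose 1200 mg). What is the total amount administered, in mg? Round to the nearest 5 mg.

1005 mg

CrCl = (140 − 53) × 85.5 / (72 × 3.8) = 7438.5 / 273.60 ≈ 27.2 mL/min
CrCl ≈ 27 mL/min.
daragliptin: 15–59 mL/min → 25% of 2000 mg = 500 mg.
ostepaxil: 20–34 mL/min → 42% of 1200 mg = 504 mg.
Total = 500 + 504 = 1004 mg.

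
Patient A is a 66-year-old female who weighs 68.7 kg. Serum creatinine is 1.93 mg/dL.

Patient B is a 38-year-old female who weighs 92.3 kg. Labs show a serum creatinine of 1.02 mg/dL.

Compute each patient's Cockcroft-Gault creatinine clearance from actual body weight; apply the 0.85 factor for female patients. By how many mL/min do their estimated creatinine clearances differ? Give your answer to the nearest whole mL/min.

78 mL/min

Patient A: CrCl = (140 − 66) × 68.7 / (72 × 1.93) × 0.85 = 5083.8 / 138.96 × 0.85 ≈ 31.1 mL/min
Patient B: CrCl = (140 − 38) × 92.3 / (72 × 1.02) × 0.85 = 9414.6 / 73.44 × 0.85 ≈ 109.0 mL/min
|31.1 − 109.0| = 77.9 mL/min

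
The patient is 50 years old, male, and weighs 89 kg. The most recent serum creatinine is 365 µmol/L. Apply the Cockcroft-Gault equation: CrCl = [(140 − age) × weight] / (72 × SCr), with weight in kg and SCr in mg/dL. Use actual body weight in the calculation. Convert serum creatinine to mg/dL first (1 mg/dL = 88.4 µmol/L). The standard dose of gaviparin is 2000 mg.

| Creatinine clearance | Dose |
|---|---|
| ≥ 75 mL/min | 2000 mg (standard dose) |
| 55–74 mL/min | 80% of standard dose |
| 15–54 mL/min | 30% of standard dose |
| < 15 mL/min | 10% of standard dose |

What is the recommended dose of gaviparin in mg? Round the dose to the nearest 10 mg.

600 mg

SCr = 365 / 88.4 = 4.129 mg/dL
CrCl = (140 − 50) × 89 / (72 × 4.129) = 8010.0 / 297.29 ≈ 26.9 mL/min
CrCl ≈ 27 mL/min → bracket 15–54 mL/min.
30% of 2000 mg = 600 mg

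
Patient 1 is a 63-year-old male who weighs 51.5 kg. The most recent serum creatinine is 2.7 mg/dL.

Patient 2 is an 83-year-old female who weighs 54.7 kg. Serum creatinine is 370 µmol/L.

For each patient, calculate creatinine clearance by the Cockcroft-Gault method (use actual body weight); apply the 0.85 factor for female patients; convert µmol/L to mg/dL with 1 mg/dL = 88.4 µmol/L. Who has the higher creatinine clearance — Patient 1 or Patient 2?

Patient 1: CrCl = (140 − 63) × 51.5 / (72 × 2.7) = 3965.5 / 194.40 ≈ 20.4 mL/min
Patient 2: SCr = 370 / 88.4 = 4.186 mg/dL
Patient 2: CrCl = (140 − 83) × 54.7 / (72 × 4.186) × 0.85 = 3117.9 / 301.39 × 0.85 ≈ 8.8 mL/min
20.4 vs 8.8 mL/min → Patient 1 is higher.

Patient 1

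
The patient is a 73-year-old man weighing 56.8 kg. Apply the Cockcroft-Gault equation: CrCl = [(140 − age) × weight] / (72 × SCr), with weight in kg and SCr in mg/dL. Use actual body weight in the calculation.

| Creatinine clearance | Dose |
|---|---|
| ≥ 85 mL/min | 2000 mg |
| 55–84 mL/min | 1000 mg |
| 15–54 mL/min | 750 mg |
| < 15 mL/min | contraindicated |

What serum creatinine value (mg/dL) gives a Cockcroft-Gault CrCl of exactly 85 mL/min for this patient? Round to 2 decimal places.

0.62 mg/dL

Standard dose requires CrCl ≥ 85 mL/min.
Set (140 − 73) × 56.8 / (72 × SCr) = 85
SCr = (140 − 73) × 56.8 / (72 × 85) = 0.622 mg/dL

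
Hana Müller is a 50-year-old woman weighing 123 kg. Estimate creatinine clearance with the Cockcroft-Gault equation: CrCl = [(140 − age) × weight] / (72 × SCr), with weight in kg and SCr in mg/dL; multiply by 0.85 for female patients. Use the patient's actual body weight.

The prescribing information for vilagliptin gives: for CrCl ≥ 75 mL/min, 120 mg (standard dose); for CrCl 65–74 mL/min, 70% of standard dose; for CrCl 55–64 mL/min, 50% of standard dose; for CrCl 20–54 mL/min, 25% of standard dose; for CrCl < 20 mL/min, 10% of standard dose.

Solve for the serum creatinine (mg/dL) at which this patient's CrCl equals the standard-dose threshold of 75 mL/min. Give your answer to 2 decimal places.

1.74 mg/dL

Standard dose requires CrCl ≥ 75 mL/min.
Set (140 − 50) × 123 × 0.85 / (72 × SCr) = 75
SCr = (140 − 50) × 123 × 0.85 / (72 × 75) = 1.742 mg/dL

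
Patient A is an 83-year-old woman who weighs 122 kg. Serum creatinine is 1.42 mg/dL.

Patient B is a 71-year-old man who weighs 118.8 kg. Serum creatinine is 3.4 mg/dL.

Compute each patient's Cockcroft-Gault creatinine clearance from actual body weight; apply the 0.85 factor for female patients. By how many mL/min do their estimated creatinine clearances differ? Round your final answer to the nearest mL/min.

Patient A: CrCl = (140 − 83) × 122 / (72 × 1.42) × 0.85 = 6954.0 / 102.24 × 0.85 ≈ 57.8 mL/min
Patient B: CrCl = (140 − 71) × 118.8 / (72 × 3.4) = 8197.2 / 244.80 ≈ 33.5 mL/min
|57.8 − 33.5| = 24.3 mL/min

24 mL/min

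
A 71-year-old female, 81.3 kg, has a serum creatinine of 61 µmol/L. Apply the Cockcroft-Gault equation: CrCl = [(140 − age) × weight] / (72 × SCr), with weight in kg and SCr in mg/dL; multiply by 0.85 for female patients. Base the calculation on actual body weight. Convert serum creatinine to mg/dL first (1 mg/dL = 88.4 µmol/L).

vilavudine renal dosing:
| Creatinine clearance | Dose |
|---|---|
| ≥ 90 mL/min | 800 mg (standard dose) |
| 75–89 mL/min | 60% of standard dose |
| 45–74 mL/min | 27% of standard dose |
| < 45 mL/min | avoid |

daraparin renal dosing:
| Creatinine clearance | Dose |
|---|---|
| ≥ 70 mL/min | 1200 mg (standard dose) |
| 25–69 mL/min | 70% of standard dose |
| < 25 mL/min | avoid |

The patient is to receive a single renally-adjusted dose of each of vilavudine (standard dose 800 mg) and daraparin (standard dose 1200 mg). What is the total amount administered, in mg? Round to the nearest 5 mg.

2000 mg

SCr = 61 / 88.4 = 0.69 mg/dL
CrCl = (140 − 71) × 81.3 / (72 × 0.69) × 0.85 = 5609.7 / 49.68 × 0.85 ≈ 96.0 mL/min
CrCl ≈ 96 mL/min.
vilavudine: ≥ 90 mL/min → 100% of 800 mg = 800 mg.
daraparin: ≥ 70 mL/min → 100% of 1200 mg = 1200 mg.
Total = 800 + 1200 = 2000 mg.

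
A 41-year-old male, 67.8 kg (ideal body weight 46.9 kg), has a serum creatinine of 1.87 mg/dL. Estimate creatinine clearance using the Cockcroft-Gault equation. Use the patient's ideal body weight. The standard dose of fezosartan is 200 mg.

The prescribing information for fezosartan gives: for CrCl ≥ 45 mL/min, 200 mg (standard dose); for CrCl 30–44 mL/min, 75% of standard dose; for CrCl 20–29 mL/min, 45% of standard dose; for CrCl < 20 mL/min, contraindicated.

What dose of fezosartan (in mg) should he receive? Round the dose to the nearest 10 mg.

CrCl = (140 − 41) × 46.9 / (72 × 1.87) = 4643.1 / 134.64 ≈ 34.5 mL/min
CrCl ≈ 34 mL/min → bracket 30–44 mL/min.
75% of 200 mg = 150 mg

150 mg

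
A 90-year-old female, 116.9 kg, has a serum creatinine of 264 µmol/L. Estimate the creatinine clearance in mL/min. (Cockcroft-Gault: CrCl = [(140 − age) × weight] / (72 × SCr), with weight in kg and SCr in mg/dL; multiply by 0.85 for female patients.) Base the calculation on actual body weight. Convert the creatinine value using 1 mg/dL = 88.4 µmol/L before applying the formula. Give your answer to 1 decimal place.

23.1 mL/min

SCr = 264 / 88.4 = 2.986 mg/dL
CrCl = (140 − 90) × 116.9 / (72 × 2.986) × 0.85 = 5845.0 / 214.99 × 0.85 ≈ 23.1 mL/min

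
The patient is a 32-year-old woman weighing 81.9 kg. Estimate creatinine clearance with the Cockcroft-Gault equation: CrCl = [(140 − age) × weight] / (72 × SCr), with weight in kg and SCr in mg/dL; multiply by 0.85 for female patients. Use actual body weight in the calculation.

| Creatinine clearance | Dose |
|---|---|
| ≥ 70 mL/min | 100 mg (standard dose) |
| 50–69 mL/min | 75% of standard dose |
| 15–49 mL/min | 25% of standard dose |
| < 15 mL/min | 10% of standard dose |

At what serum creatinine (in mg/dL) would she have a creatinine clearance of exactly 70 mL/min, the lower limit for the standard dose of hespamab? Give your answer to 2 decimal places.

Standard dose requires CrCl ≥ 70 mL/min.
Set (140 − 32) × 81.9 × 0.85 / (72 × SCr) = 70
SCr = (140 − 32) × 81.9 × 0.85 / (72 × 70) = 1.492 mg/dL

1.49 mg/dL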